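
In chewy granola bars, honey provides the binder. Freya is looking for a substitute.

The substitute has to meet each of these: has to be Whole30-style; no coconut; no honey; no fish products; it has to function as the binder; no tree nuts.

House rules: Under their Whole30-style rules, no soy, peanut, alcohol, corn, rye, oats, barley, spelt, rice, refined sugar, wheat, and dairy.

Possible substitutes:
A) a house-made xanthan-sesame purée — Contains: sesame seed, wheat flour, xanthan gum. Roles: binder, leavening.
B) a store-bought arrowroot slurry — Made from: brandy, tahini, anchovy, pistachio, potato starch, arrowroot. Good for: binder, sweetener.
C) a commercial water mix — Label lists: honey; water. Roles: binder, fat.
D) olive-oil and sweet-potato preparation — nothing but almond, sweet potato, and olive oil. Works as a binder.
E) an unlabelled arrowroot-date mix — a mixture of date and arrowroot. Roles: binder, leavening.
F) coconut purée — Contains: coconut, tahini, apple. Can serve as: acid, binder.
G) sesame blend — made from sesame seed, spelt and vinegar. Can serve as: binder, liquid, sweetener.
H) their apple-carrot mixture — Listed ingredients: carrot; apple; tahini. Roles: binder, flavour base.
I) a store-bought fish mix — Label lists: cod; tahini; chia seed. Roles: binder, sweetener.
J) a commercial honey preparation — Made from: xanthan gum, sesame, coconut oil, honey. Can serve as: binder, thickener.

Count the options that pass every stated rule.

2

A: has wheat flour, so not Whole30-style — no
B: has brandy, so not Whole30-style; has anchovy, so not fish-free (and 1 more) — out
C: has honey, so not honey-free — reject
D: has almond, so not tree-nut-free — reject
E: works as a binder, no honey, Whole30-style — keep
F: has coconut, so not coconut-free — out
G: has spelt, so not Whole30-style — out
H: only tahini, apple, and carrot; none excluded — keep
I: has cod, so not fish-free — reject
J: has honey, so not honey-free; has coconut oil, so not coconut-free — no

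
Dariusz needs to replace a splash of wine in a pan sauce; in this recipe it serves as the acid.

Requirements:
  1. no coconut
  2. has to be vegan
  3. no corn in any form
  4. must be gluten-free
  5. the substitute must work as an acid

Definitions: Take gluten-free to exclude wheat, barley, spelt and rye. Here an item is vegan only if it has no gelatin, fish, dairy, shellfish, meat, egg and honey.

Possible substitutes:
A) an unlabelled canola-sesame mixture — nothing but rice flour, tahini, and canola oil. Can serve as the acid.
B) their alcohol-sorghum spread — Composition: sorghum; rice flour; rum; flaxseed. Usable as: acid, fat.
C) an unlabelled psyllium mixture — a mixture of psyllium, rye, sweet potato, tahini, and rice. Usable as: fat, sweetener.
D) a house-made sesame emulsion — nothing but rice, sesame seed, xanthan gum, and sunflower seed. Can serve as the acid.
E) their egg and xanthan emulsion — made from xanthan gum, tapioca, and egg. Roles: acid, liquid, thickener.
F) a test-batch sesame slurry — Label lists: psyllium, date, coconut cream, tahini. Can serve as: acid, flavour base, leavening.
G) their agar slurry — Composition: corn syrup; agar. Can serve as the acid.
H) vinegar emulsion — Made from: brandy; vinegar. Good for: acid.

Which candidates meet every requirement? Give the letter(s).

A, B, D, H

A: only rice flour, tahini and canola oil; none excluded — valid
B: rum and rice flour etc. — none of it excluded — keep
C: not usable as an acid; has rye, so not gluten-free — no
D: rice and sesame seed etc. — none of it excluded — OK
E: has egg, so not vegan — reject
F: has coconut cream, so not coconut-free — reject
G: has corn syrup, so not corn-free — out
H: only brandy and vinegar; none excluded — OK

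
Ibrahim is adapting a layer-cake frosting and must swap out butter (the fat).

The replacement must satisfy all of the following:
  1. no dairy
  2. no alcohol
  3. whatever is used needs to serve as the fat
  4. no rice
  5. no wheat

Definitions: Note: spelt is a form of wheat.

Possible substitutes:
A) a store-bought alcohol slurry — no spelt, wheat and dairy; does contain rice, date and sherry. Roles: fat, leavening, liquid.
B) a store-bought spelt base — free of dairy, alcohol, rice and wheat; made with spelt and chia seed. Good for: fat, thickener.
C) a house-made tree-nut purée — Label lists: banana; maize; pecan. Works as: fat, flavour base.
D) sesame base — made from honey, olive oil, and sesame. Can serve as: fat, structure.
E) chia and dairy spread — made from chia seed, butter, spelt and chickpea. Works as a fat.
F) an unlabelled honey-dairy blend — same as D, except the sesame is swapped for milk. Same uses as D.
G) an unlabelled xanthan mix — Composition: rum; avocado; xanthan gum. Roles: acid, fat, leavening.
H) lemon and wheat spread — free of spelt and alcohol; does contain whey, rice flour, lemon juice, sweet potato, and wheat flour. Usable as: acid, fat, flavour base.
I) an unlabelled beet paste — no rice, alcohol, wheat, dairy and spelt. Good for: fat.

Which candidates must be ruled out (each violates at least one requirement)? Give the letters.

A, B, E, F, G, H

A: has sherry, so not alcohol-free; has rice, so not rice-free — out
B: has spelt, so not wheat-free — reject
C: no rice, no alcohol — valid
D: all constraints satisfied — keep
E: has spelt, so not wheat-free; has butter, so not dairy-free — reject
F: has milk, so not dairy-free — out
G: has rum, so not alcohol-free — out
H: has wheat flour, so not wheat-free; has whey, so not dairy-free (and 1 more) — no
I: works as a fat, no rice, no dairy — valid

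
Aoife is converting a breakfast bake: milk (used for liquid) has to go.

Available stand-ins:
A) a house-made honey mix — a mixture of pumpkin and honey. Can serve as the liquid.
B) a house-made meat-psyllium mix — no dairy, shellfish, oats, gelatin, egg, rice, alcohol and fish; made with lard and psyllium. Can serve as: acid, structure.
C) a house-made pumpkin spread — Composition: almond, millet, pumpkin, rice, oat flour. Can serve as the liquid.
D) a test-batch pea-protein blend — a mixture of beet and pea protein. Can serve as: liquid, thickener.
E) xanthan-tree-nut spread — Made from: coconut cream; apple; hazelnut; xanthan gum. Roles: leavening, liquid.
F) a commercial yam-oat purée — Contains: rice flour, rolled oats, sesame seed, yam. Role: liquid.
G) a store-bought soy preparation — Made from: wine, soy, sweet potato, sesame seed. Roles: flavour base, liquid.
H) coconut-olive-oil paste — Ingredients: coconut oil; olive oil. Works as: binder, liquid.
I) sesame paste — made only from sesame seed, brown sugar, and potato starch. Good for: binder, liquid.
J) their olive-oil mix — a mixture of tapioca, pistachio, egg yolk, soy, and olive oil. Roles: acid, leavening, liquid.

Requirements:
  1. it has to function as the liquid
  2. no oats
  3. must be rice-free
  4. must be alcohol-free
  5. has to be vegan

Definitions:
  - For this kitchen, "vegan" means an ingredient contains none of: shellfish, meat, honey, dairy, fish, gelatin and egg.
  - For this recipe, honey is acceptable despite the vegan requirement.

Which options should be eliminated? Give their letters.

B, C, F, G, J

A: honey is permitted under the vegan carve-out; nothing else excluded — keep
B: not usable as a liquid; has lard, so not vegan — no
C: has oat flour, so not oat-free; has rice, so not rice-free — reject
D: only beet and pea protein; none excluded — valid
E: every rule checks out — valid
F: has rolled oats, so not oat-free; has rice flour, so not rice-free — no
G: has wine, so not alcohol-free — out
H: works as a liquid, no rice, no alcohol — keep
I: no alcohol, no oats — valid
J: has egg yolk, so not vegan — reject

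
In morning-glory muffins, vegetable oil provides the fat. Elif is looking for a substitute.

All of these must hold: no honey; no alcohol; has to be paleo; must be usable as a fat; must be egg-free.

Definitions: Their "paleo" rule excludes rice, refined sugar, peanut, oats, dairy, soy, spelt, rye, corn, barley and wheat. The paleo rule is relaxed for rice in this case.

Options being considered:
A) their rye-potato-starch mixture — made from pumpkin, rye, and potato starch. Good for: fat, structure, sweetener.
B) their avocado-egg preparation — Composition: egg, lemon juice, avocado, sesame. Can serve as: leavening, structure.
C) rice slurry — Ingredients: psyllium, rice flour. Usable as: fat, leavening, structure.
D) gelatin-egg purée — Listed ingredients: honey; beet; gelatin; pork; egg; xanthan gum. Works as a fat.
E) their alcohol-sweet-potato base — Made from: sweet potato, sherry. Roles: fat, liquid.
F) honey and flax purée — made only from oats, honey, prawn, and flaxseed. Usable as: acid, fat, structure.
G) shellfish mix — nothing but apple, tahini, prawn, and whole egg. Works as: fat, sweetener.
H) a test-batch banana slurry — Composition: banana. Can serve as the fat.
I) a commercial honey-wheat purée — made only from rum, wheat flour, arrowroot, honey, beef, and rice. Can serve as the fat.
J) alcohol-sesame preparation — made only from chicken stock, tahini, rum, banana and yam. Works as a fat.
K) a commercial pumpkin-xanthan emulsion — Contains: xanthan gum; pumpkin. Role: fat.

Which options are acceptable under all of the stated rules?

A: has rye, so not paleo — no
B: not usable as a fat; has egg, so not egg-free — out
C: rice is permitted under the paleo carve-out; nothing else excluded — OK
D: has egg, so not egg-free; has honey, so not honey-free — out
E: has sherry, so not alcohol-free — no
F: has oats, so not paleo; has honey, so not honey-free — reject
G: has whole egg, so not egg-free — no
H: works as a fat, no alcohol, no honey — valid
I: has wheat flour, so not paleo; has honey, so not honey-free (and 1 more) — reject
J: has rum, so not alcohol-free — out
K: nothing on the exclusion list — valid

C, H, K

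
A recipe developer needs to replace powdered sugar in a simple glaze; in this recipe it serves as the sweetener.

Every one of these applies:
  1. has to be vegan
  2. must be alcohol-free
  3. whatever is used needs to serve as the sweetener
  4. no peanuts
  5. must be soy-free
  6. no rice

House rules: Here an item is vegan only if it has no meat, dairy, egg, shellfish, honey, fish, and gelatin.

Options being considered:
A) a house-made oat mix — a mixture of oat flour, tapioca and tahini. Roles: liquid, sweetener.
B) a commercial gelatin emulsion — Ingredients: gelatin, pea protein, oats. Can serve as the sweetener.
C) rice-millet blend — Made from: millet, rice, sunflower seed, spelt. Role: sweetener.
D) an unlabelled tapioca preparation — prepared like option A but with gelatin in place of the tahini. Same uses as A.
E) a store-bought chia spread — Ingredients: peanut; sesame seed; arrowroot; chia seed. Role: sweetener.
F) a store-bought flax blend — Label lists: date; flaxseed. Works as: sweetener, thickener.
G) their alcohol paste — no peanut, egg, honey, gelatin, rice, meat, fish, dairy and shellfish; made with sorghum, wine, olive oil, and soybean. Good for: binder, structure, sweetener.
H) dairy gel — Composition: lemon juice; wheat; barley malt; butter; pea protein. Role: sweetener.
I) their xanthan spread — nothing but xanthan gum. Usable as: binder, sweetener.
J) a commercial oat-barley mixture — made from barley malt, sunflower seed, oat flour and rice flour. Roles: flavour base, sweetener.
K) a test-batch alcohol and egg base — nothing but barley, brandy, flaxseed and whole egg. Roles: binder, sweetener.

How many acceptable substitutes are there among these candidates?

3

A: no rice, no soy — OK
B: has gelatin, so not vegan — out
C: has rice, so not rice-free — no
D: has gelatin, so not vegan — out
E: has peanut, so not peanut-free — reject
F: nothing on the exclusion list — keep
G: has wine, so not alcohol-free; has soybean, so not soy-free — out
H: has butter, so not vegan — no
I: all constraints satisfied — valid
J: has rice flour, so not rice-free — no
K: has whole egg, so not vegan; has brandy, so not alcohol-free — no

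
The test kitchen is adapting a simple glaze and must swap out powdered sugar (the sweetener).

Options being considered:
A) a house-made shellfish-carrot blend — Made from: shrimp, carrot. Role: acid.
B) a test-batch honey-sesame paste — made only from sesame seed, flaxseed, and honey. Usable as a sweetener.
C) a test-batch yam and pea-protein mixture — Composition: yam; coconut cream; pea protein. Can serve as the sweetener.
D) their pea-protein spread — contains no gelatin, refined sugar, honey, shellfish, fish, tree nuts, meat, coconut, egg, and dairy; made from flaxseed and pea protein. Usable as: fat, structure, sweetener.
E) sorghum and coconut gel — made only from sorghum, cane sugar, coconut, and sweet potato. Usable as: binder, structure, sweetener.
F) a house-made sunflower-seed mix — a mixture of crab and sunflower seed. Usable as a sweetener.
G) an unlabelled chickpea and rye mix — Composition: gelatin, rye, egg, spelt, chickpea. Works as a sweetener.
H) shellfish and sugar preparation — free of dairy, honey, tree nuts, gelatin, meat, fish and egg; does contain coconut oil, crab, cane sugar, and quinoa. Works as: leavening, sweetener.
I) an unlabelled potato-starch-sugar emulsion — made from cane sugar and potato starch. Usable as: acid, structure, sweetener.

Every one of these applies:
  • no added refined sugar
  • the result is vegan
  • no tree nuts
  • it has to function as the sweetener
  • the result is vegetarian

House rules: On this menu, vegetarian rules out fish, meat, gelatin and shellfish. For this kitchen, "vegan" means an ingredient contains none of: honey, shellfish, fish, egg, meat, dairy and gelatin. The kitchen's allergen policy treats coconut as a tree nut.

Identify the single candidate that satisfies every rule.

A: not usable as a sweetener; has shrimp, so not vegetarian (and 1 more) — out
B: has honey, so not vegan — out
C: has coconut cream, so not tree-nut-free — reject
D: works as a sweetener, no refined sugar, vegan — valid
E: has coconut, so not tree-nut-free; has cane sugar, so not no-added-sugar — no
F: has crab, so not vegetarian; has crab, so not vegan — reject
G: has gelatin, so not vegetarian; has egg, so not vegan — out
H: has crab, so not vegetarian; has crab, so not vegan (and 2 more) — out
I: has cane sugar, so not no-added-sugar — no

D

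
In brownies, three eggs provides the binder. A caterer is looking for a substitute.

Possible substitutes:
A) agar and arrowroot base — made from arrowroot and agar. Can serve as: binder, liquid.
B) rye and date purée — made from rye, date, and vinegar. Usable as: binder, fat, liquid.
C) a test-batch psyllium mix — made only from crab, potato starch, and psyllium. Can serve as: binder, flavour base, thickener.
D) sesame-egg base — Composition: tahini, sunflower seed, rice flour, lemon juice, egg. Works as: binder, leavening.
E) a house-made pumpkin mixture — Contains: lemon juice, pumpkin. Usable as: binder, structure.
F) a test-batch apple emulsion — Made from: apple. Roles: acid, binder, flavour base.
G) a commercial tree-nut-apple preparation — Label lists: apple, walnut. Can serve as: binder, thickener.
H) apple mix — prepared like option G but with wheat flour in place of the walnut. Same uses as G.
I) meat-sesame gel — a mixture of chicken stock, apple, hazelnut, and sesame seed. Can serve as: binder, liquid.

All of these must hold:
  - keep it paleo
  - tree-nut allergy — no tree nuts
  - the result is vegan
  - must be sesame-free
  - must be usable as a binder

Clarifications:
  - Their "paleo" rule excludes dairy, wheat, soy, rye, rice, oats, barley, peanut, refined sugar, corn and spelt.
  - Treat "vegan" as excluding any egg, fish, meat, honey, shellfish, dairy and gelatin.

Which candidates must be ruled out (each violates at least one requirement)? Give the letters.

B, C, D, G, H, I

A: nothing on the exclusion list — keep
B: has rye, so not paleo — no
C: has crab, so not vegan — out
D: has rice flour, so not paleo; has egg, so not vegan (and 1 more) — out
E: only pumpkin and lemon juice; none excluded — valid
F: only apple; none excluded — OK
G: has walnut, so not tree-nut-free — out
H: has wheat flour, so not paleo — no
I: has chicken stock, so not vegan; has sesame seed, so not sesame-free (and 1 more) — no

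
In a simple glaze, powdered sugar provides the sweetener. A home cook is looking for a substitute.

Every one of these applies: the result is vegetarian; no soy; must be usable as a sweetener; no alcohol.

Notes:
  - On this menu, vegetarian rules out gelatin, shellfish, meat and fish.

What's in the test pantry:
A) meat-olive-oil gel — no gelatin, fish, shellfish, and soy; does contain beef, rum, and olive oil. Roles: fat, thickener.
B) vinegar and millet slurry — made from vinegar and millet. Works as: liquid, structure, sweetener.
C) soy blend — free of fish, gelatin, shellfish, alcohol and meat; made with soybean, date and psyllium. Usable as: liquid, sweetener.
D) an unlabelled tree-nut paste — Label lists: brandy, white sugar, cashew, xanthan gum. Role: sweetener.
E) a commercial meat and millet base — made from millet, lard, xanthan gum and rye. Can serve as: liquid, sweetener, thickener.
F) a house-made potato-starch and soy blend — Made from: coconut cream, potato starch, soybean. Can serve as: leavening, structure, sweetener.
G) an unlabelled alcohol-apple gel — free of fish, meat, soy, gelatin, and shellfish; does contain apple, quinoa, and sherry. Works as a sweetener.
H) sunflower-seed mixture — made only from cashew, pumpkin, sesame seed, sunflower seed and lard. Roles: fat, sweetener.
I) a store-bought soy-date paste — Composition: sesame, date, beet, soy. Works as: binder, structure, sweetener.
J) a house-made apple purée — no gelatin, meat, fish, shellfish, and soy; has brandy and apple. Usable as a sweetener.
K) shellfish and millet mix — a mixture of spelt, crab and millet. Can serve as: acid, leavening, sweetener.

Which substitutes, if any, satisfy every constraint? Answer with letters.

B

A: not usable as a sweetener; has beef, so not vegetarian (and 1 more) — no
B: all constraints satisfied — valid
C: has soybean, so not soy-free — out
D: has brandy, so not alcohol-free — reject
E: has lard, so not vegetarian — out
F: has soybean, so not soy-free — no
G: has sherry, so not alcohol-free — reject
H: has lard, so not vegetarian — no
I: has soy, so not soy-free — reject
J: has brandy, so not alcohol-free — no
K: has crab, so not vegetarian — no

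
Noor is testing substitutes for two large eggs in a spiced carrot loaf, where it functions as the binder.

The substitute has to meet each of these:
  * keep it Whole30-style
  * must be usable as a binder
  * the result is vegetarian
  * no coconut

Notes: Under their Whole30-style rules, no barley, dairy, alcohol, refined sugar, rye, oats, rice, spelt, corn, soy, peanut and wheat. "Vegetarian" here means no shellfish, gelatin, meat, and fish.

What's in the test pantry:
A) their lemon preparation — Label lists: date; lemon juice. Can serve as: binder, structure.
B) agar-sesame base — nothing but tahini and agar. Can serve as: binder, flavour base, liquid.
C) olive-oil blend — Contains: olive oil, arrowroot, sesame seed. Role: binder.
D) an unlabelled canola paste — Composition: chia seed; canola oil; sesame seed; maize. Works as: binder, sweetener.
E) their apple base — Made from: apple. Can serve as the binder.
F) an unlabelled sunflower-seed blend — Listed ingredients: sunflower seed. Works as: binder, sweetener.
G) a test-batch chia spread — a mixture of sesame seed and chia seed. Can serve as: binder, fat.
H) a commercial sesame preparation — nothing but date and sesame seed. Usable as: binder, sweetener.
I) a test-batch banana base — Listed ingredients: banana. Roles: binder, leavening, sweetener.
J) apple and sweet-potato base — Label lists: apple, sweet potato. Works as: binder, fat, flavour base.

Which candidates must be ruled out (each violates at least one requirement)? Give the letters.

A: only lemon juice and date; none excluded — keep
B: every rule checks out — keep
C: every rule checks out — OK
D: has maize, so not Whole30-style — reject
E: Whole30-style, no coconut — keep
F: only sunflower seed; none excluded — valid
G: works as a binder, vegetarian, no coconut — valid
H: only sesame seed and date; none excluded — valid
I: only banana; none excluded — OK
J: only apple and sweet potato; none excluded — valid

D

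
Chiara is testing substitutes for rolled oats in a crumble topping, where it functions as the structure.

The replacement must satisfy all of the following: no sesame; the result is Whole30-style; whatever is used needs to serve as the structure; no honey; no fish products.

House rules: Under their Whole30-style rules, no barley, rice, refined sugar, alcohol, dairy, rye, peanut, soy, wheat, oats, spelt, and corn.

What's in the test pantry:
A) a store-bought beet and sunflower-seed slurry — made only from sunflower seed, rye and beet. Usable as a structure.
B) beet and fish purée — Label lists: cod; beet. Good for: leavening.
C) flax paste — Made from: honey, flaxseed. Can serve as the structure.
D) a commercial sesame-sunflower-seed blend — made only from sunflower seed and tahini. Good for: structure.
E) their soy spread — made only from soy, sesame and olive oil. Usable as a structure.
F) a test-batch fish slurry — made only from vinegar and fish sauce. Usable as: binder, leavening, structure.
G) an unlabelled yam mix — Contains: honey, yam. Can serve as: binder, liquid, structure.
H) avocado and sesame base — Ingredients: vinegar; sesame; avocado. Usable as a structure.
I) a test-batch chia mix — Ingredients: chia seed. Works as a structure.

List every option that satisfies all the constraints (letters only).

I

A: has rye, so not Whole30-style — no
B: not usable as a structure; has cod, so not fish-free — no
C: has honey, so not honey-free — no
D: has tahini, so not sesame-free — no
E: has soy, so not Whole30-style; has sesame, so not sesame-free — no
F: has fish sauce, so not fish-free — out
G: has honey, so not honey-free — out
H: has sesame, so not sesame-free — reject
I: nothing on the exclusion list — valid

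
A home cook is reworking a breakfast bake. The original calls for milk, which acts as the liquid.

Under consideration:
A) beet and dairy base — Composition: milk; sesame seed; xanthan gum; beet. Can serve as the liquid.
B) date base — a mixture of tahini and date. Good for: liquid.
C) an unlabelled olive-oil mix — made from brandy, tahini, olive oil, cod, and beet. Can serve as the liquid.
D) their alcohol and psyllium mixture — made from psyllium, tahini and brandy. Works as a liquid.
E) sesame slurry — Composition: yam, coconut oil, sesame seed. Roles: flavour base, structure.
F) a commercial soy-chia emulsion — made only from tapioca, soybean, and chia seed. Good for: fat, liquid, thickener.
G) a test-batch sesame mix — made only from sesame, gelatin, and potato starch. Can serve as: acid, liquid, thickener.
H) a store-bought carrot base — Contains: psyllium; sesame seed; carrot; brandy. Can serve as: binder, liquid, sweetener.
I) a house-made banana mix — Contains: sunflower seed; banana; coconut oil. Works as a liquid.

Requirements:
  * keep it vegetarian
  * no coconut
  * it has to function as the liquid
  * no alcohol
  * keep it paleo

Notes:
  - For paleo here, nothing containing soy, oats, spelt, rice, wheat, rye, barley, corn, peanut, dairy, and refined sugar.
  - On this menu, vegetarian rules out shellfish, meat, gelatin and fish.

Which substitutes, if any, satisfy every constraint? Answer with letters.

A: has milk, so not paleo — reject
B: nothing on the exclusion list — OK
C: has cod, so not vegetarian; has brandy, so not alcohol-free — reject
D: has brandy, so not alcohol-free — no
E: not usable as a liquid; has coconut oil, so not coconut-free — out
F: has soybean, so not paleo — out
G: has gelatin, so not vegetarian — out
H: has brandy, so not alcohol-free — reject
I: has coconut oil, so not coconut-free — no

B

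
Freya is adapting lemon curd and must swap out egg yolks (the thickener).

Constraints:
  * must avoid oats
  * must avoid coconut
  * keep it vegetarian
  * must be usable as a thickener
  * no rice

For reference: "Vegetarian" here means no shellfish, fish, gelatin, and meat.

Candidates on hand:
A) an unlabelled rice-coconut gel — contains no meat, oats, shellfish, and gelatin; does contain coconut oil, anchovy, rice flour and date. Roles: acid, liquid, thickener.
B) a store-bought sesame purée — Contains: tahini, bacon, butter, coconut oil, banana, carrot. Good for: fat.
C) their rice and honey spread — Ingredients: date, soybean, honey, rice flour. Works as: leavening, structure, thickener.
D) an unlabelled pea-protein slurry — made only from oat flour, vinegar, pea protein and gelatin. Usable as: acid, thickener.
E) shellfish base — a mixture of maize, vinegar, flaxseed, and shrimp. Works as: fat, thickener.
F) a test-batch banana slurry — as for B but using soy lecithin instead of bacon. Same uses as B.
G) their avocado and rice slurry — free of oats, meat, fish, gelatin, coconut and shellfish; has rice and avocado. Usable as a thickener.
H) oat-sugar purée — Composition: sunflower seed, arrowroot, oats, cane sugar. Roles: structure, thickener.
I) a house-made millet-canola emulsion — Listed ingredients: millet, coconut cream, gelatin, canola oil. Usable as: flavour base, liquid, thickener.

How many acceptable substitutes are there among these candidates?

0

A: has anchovy, so not vegetarian; has coconut oil, so not coconut-free (and 1 more) — out
B: not usable as a thickener; has bacon, so not vegetarian (and 1 more) — out
C: has rice flour, so not rice-free — no
D: has gelatin, so not vegetarian; has oat flour, so not oat-free — reject
E: has shrimp, so not vegetarian — reject
F: not usable as a thickener; has coconut oil, so not coconut-free — out
G: has rice, so not rice-free — no
H: has oats, so not oat-free — reject
I: has gelatin, so not vegetarian; has coconut cream, so not coconut-free — reject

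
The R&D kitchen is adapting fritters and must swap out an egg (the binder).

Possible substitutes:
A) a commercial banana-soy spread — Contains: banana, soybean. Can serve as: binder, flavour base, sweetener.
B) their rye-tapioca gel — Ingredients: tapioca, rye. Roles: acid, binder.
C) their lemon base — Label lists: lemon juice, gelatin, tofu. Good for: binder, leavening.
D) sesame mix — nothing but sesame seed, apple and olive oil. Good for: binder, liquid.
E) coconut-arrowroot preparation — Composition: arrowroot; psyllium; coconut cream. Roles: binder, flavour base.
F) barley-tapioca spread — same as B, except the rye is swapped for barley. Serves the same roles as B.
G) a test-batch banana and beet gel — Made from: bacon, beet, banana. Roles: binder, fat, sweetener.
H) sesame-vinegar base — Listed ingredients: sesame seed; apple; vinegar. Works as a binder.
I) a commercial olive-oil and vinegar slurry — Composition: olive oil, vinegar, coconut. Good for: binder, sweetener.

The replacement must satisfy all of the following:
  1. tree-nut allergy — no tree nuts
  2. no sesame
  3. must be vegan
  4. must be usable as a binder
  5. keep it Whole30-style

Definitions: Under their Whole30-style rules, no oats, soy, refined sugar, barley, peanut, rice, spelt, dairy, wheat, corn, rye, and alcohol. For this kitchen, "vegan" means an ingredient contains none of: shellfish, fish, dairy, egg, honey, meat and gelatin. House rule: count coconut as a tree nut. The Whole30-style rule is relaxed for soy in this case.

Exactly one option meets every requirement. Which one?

A

A: soy is permitted under the Whole30-style carve-out; nothing else excluded — keep
B: has rye, so not Whole30-style — no
C: has gelatin, so not vegan — out
D: has sesame seed, so not sesame-free — out
E: has coconut cream, so not tree-nut-free — no
F: has barley, so not Whole30-style — out
G: has bacon, so not vegan — out
H: has sesame seed, so not sesame-free — no
I: has coconut, so not tree-nut-free — no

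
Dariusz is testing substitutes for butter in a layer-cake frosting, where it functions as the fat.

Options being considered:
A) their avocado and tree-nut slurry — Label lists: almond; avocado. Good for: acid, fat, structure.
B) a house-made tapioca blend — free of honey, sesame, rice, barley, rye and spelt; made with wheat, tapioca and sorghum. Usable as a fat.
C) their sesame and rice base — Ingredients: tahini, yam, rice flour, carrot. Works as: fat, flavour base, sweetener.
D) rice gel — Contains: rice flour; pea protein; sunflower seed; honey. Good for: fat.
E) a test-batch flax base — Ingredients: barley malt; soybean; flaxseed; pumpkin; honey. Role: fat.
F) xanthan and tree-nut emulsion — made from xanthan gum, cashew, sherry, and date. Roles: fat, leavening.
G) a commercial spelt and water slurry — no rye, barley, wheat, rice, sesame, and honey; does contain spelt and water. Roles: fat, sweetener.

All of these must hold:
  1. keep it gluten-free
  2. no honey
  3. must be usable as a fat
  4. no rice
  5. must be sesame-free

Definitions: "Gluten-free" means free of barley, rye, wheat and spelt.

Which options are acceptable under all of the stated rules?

A, F

A: works as a fat, no honey, no rice — keep
B: has wheat, so not gluten-free — reject
C: has tahini, so not sesame-free; has rice flour, so not rice-free — out
D: has rice flour, so not rice-free; has honey, so not honey-free — reject
E: has barley malt, so not gluten-free; has honey, so not honey-free — no
F: nothing on the exclusion list — keep
G: has spelt, so not gluten-free — no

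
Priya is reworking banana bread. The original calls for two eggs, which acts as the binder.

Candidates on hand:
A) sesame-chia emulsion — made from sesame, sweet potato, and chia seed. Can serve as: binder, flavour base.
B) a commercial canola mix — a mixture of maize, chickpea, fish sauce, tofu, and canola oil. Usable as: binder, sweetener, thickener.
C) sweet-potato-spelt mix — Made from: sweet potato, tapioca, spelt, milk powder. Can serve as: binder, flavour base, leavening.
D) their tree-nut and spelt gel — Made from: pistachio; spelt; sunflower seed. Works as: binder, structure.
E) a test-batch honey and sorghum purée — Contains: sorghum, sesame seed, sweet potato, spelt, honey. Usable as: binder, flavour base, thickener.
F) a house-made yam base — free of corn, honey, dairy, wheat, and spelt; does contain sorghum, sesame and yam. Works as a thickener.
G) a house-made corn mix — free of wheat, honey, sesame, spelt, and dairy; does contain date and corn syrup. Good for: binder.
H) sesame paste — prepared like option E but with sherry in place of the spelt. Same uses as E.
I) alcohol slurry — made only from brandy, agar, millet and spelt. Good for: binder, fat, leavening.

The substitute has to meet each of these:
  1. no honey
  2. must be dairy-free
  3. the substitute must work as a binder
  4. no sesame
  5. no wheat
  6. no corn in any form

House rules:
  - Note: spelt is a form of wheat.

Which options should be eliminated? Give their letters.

A, B, C, D, E, F, G, H, I

A: has sesame, so not sesame-free — out
B: has maize, so not corn-free — out
C: has milk powder, so not dairy-free; has spelt, so not wheat-free — reject
D: has spelt, so not wheat-free — out
E: has sesame seed, so not sesame-free; has spelt, so not wheat-free (and 1 more) — no
F: not usable as a binder; has sesame, so not sesame-free — reject
G: has corn syrup, so not corn-free — reject
H: has sesame seed, so not sesame-free; has honey, so not honey-free — no
I: has spelt, so not wheat-free — reject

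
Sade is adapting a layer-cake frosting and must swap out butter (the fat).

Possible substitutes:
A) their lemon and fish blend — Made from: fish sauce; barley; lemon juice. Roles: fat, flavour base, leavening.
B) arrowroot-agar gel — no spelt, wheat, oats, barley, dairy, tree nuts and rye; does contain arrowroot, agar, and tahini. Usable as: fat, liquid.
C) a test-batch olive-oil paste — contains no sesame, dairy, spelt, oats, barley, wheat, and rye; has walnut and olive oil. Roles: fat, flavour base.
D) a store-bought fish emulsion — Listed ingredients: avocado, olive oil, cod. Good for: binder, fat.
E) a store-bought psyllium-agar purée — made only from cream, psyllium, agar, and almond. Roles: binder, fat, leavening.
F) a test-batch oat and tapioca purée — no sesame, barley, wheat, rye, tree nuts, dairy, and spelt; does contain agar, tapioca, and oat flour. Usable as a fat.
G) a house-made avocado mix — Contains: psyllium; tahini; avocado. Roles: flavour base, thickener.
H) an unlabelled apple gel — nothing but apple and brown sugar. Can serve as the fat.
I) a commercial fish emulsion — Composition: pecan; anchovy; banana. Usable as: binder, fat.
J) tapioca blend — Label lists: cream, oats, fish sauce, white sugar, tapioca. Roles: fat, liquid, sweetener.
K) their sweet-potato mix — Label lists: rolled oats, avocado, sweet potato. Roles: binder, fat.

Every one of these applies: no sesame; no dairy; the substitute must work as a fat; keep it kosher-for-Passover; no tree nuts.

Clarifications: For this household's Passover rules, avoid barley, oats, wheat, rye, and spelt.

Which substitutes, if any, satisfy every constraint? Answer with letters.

D, H

A: has barley, so not kosher-for-Passover — reject
B: has tahini, so not sesame-free — out
C: has walnut, so not tree-nut-free — reject
D: only cod, avocado, and olive oil; none excluded — OK
E: has almond, so not tree-nut-free; has cream, so not dairy-free — out
F: has oat flour, so not kosher-for-Passover — reject
G: not usable as a fat; has tahini, so not sesame-free — reject
H: only brown sugar and apple; none excluded — keep
I: has pecan, so not tree-nut-free — reject
J: has oats, so not kosher-for-Passover; has cream, so not dairy-free — reject
K: has rolled oats, so not kosher-for-Passover — reject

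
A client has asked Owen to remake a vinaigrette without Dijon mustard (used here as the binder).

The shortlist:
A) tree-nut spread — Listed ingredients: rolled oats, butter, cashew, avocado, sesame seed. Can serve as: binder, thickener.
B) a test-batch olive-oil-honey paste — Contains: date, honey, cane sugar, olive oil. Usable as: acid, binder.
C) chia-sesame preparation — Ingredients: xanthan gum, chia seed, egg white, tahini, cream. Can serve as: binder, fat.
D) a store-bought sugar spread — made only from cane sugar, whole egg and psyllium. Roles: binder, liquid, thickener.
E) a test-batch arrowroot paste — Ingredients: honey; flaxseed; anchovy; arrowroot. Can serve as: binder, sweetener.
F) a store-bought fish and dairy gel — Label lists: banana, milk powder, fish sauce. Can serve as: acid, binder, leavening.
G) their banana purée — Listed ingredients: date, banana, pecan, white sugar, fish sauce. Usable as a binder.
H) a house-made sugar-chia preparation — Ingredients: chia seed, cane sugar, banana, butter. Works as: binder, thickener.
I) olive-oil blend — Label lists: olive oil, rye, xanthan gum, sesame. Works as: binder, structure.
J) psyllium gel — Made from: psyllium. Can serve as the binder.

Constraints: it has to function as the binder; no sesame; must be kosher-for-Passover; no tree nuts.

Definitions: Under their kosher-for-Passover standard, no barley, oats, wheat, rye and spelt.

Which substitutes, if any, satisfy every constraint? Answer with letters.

B, D, E, F, H, J

A: has rolled oats, so not kosher-for-Passover; has sesame seed, so not sesame-free (and 1 more) — no
B: works as a binder, kosher-for-Passover, no sesame — valid
C: has tahini, so not sesame-free — no
D: every rule checks out — OK
E: every rule checks out — keep
F: nothing on the exclusion list — valid
G: has pecan, so not tree-nut-free — reject
H: butter and cane sugar etc. — none of it excluded — valid
I: has rye, so not kosher-for-Passover; has sesame, so not sesame-free — reject
J: all constraints satisfied — OK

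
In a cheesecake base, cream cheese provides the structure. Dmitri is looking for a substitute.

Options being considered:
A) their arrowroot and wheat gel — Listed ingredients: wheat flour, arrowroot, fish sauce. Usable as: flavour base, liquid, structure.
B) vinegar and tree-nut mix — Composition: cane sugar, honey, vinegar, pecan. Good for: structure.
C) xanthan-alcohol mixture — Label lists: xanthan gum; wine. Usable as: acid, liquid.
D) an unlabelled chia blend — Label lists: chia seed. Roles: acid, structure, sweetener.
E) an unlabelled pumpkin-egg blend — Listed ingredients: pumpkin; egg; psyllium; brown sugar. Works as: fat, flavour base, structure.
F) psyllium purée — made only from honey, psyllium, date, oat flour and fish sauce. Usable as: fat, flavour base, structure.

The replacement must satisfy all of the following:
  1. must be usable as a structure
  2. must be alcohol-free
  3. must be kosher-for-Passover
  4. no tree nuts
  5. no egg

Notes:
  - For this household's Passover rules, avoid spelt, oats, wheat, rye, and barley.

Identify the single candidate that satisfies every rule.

A: has wheat flour, so not kosher-for-Passover — no
B: has pecan, so not tree-nut-free — out
C: not usable as a structure; has wine, so not alcohol-free — reject
D: works as a structure, no tree nuts, no alcohol — valid
E: has egg, so not egg-free — out
F: has oat flour, so not kosher-for-Passover — reject

D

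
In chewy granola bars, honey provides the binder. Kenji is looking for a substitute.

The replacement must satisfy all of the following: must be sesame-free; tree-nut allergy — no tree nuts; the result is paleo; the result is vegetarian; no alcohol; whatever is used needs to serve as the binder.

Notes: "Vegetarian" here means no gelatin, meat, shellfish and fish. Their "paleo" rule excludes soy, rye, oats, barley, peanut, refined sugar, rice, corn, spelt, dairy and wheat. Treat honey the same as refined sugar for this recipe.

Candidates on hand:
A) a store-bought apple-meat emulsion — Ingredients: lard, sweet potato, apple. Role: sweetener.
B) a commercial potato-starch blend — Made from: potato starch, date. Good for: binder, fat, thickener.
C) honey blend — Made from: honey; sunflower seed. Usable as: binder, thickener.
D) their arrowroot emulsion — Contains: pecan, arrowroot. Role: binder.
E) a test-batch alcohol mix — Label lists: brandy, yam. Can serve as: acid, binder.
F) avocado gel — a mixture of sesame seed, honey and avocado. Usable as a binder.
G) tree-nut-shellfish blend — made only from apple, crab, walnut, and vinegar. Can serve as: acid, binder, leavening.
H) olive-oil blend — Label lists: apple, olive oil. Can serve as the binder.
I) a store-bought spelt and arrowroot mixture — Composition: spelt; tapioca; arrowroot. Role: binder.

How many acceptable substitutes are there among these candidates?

2

A: not usable as a binder; has lard, so not vegetarian — out
B: only potato starch and date; none excluded — valid
C: has honey, so not paleo — out
D: has pecan, so not tree-nut-free — reject
E: has brandy, so not alcohol-free — out
F: has honey, so not paleo; has sesame seed, so not sesame-free — out
G: has crab, so not vegetarian; has walnut, so not tree-nut-free — reject
H: only apple and olive oil; none excluded — OK
I: has spelt, so not paleo — reject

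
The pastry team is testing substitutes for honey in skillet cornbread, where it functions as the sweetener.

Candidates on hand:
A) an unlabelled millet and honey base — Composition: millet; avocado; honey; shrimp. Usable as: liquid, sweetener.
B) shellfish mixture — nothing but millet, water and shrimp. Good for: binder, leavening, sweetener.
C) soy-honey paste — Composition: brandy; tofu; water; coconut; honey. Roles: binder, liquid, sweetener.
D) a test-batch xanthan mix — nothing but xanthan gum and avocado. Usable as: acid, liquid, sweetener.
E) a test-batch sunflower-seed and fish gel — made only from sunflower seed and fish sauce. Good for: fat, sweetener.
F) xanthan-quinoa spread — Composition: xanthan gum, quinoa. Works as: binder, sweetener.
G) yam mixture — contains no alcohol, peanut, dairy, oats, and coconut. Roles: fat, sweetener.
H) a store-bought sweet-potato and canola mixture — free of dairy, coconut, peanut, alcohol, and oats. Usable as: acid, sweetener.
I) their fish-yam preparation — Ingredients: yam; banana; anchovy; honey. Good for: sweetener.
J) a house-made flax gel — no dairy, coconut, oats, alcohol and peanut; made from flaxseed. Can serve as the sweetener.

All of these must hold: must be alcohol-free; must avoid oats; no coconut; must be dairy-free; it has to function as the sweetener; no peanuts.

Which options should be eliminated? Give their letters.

C

A: every rule checks out — keep
B: only shrimp, millet, and water; none excluded — valid
C: has coconut, so not coconut-free; has brandy, so not alcohol-free — out
D: all constraints satisfied — OK
E: works as a sweetener, no peanut, no coconut — valid
F: no dairy, no alcohol — OK
G: no alcohol, no peanut — valid
H: no alcohol, no coconut — OK
I: every rule checks out — valid
J: no oats, no peanut — keep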